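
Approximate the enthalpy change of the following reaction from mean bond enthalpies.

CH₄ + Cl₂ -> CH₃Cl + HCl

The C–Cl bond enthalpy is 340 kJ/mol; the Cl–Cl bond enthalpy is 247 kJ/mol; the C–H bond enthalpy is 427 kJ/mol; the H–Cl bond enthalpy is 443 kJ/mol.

ΔH ≈ −109 kJ

Bonds broken (reactants):
  C–H: 4 × 427 = 1708
  Cl–Cl: 1 × 247 = 247
  Σ(broken) = 1955 kJ
Bonds formed (products):
  C–Cl: 1 × 340 = 340
  C–H: 3 × 427 = 1281
  H–Cl: 1 × 443 = 443
  Σ(formed) = 2064 kJ
ΔH = Σ(broken) − Σ(formed) = 1955 − 2064 = −109 kJ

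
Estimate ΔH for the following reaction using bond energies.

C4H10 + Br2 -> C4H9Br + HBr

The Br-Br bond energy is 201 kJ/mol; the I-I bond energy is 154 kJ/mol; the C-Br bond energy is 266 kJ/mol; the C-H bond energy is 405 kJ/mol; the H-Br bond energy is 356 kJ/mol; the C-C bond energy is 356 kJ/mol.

Bonds broken (reactants):
  Br-Br: 1 × 201 = 201
  C-C: 3 × 356 = 1068
  C-H: 10 × 405 = 4050
  Σ(broken) = 5319 kJ
Bonds formed (products):
  C-Br: 1 × 266 = 266
  C-C: 3 × 356 = 1068
  C-H: 9 × 405 = 3645
  H-Br: 1 × 356 = 356
  Σ(formed) = 5335 kJ
ΔH = Σ(broken) − Σ(formed) = 5319 − 5335 = −16 kJ

ΔH ≈ −16 kJ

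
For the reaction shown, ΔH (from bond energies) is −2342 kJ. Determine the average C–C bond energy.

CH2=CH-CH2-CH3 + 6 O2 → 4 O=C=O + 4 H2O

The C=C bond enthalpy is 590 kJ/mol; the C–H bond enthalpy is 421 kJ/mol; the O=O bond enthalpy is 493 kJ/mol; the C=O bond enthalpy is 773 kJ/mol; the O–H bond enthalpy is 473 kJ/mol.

D(C–C) ≈ 355 kJ/mol

Let D be the C–C bond energy.
Σ(broken) = 2×D + 8×421 + 1×590 + 6×493 = 6916 + 2D
Σ(formed) = 8×773 + 8×473 = 9968
ΔH = Σ(broken) − Σ(formed) = (6916 + 2D) − (9968) = −3052 + 2D
Setting this equal to −2342 kJ gives 2D = 710, so D = 355 kJ/mol.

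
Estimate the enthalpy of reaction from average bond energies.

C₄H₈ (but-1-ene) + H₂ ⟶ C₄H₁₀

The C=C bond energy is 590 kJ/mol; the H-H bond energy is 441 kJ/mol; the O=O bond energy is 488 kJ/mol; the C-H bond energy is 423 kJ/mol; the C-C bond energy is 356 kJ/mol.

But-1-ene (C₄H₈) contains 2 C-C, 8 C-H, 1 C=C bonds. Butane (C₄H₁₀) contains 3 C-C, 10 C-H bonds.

ΔH ≈ −171 kJ

Bonds broken (reactants):
  C-C: 2 × 356 = 712
  C-H: 8 × 423 = 3384
  C=C: 1 × 590 = 590
  H-H: 1 × 441 = 441
  Σ(broken) = 5127 kJ
Bonds formed (products):
  C-C: 3 × 356 = 1068
  C-H: 10 × 423 = 4230
  Σ(formed) = 5298 kJ
ΔH = Σ(broken) − Σ(formed) = 5127 − 5298 = −171 kJ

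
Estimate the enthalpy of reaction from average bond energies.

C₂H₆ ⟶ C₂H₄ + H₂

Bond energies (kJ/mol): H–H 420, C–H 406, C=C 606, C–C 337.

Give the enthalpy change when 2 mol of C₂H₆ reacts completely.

ΔH = +246 kJ

Bonds broken (reactants):
  C–C: 1 × 337 = 337
  C–H: 6 × 406 = 2436
  Σ(broken) = 2773 kJ
Bonds formed (products):
  C–H: 4 × 406 = 1624
  C=C: 1 × 606 = 606
  H–H: 1 × 420 = 420
  Σ(formed) = 2650 kJ
ΔH = Σ(broken) − Σ(formed) = 2773 − 2650 = +123 kJ
For 2× the reaction as written: 2 × (+123) = +246 kJ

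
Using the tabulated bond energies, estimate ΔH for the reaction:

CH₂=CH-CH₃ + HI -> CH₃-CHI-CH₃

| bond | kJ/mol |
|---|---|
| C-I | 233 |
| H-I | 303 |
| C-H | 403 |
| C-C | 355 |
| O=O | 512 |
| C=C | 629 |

Bonds broken (reactants):
  C-C: 1 × 355 = 355
  C-H: 6 × 403 = 2418
  C=C: 1 × 629 = 629
  H-I: 1 × 303 = 303
  Σ(broken) = 3705 kJ
Bonds formed (products):
  C-C: 2 × 355 = 710
  C-H: 7 × 403 = 2821
  C-I: 1 × 233 = 233
  Σ(formed) = 3764 kJ
ΔH = Σ(broken) − Σ(formed) = 3705 − 3764 = −59 kJ

ΔH ≈ −59 kJ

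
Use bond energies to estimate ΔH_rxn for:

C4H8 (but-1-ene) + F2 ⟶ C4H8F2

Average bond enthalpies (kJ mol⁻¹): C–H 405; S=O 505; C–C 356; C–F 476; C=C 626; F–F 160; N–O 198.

ΔH ≈ −522 kJ

Bonds broken (reactants):
  C–C: 2 × 356 = 712
  C–H: 8 × 405 = 3240
  C=C: 1 × 626 = 626
  F–F: 1 × 160 = 160
  Σ(broken) = 4738 kJ
Bonds formed (products):
  C–C: 3 × 356 = 1068
  C–F: 2 × 476 = 952
  C–H: 8 × 405 = 3240
  Σ(formed) = 5260 kJ
ΔH = Σ(broken) − Σ(formed) = 4738 − 5260 = −522 kJ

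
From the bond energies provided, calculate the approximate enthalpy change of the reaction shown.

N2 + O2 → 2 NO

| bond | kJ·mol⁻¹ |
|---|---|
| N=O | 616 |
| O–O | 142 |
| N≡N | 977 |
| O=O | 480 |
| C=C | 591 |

ΔH ≈ +225 kJ

Bonds broken (reactants):
  N≡N: 1 × 977 = 977
  O=O: 1 × 480 = 480
  Σ(broken) = 1457 kJ
Bonds formed (products):
  N=O: 2 × 616 = 1232
  Σ(formed) = 1232 kJ
ΔH = Σ(broken) − Σ(formed) = 1457 − 1232 = +225 kJ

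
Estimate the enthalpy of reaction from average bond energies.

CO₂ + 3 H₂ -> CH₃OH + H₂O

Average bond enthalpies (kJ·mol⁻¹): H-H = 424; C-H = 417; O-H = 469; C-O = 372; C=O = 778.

Bonds broken (reactants):
  C=O: 2 × 778 = 1556
  H-H: 3 × 424 = 1272
  Σ(broken) = 2828 kJ
Bonds formed (products):
  C-H: 3 × 417 = 1251
  C-O: 1 × 372 = 372
  O-H: 3 × 469 = 1407
  Σ(formed) = 3030 kJ
ΔH = Σ(broken) − Σ(formed) = 2828 − 3030 = −202 kJ

ΔH ≈ −202 kJ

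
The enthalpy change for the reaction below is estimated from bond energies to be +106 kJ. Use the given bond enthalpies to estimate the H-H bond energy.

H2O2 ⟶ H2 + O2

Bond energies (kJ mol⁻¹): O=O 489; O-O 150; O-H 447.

Let D be the H-H bond energy.
Σ(broken) = 2×447 + 1×150 = 1044
Σ(formed) = 1×D + 1×489 = 489 + D
ΔH = Σ(broken) − Σ(formed) = (1044) − (489 + D) = +555 − D
Setting this equal to +106 kJ gives D = 449 kJ/mol.

D(H-H) ≈ 449 kJ/mol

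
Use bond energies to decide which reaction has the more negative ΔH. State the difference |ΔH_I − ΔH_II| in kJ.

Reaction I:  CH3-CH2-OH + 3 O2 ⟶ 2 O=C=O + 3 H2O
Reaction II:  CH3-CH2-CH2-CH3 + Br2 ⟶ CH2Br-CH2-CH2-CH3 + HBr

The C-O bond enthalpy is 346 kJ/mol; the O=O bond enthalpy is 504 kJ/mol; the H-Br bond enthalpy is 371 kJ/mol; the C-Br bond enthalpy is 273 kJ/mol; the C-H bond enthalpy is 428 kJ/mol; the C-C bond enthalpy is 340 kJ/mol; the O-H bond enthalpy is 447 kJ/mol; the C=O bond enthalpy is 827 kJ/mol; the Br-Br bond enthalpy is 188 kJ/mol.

Reaction I, by 1177 kJ

Reaction I:
  Bonds broken (reactants):
    C-C: 1 × 340 = 340
    C-H: 5 × 428 = 2140
    C-O: 1 × 346 = 346
    O-H: 1 × 447 = 447
    O=O: 3 × 504 = 1512
    Σ(broken) = 4785 kJ
  Bonds formed (products):
    C=O: 4 × 827 = 3308
    O-H: 6 × 447 = 2682
    Σ(formed) = 5990 kJ
  ΔH_I = 4785 − 5990 = −1205 kJ
Reaction II:
  Bonds broken (reactants):
    Br-Br: 1 × 188 = 188
    C-C: 3 × 340 = 1020
    C-H: 10 × 428 = 4280
    Σ(broken) = 5488 kJ
  Bonds formed (products):
    C-Br: 1 × 273 = 273
    C-C: 3 × 340 = 1020
    C-H: 9 × 428 = 3852
    H-Br: 1 × 371 = 371
    Σ(formed) = 5516 kJ
  ΔH_II = 5488 − 5516 = −28 kJ
ΔH_I − ΔH_II = −1177 kJ, so reaction I has the more negative ΔH; |ΔH_I − ΔH_II| = 1177 kJ.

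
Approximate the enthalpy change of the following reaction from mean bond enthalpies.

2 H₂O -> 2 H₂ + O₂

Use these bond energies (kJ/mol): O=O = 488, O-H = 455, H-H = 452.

ΔH ≈ +428 kJ

Bonds broken (reactants):
  O-H: 4 × 455 = 1820
  Σ(broken) = 1820 kJ
Bonds formed (products):
  H-H: 2 × 452 = 904
  O=O: 1 × 488 = 488
  Σ(formed) = 1392 kJ
ΔH = Σ(broken) − Σ(formed) = 1820 − 1392 = +428 kJ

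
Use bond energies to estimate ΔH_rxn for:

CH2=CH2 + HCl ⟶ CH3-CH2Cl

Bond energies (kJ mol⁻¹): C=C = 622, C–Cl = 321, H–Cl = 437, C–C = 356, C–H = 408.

Bonds broken (reactants):
  C–H: 4 × 408 = 1632
  C=C: 1 × 622 = 622
  H–Cl: 1 × 437 = 437
  Σ(broken) = 2691 kJ
Bonds formed (products):
  C–C: 1 × 356 = 356
  C–Cl: 1 × 321 = 321
  C–H: 5 × 408 = 2040
  Σ(formed) = 2717 kJ
ΔH = Σ(broken) − Σ(formed) = 2691 − 2717 = −26 kJ

ΔH ≈ −26 kJ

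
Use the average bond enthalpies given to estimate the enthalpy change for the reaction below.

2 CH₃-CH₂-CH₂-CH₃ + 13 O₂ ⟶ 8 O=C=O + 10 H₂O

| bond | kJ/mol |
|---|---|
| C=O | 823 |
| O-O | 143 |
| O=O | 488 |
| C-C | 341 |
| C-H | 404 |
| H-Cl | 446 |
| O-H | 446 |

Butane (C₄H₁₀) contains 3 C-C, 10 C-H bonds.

ΔH ≈ −5618 kJ

Bonds broken (reactants):
  C-C: 6 × 341 = 2046
  C-H: 20 × 404 = 8080
  O=O: 13 × 488 = 6344
  Σ(broken) = 16470 kJ
Bonds formed (products):
  C=O: 16 × 823 = 13168
  O-H: 20 × 446 = 8920
  Σ(formed) = 22088 kJ
ΔH = Σ(broken) − Σ(formed) = 16470 − 22088 = −5618 kJ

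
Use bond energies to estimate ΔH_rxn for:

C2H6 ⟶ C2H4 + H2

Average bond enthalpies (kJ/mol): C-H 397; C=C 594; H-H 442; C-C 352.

Bonds broken (reactants):
  C-C: 1 × 352 = 352
  C-H: 6 × 397 = 2382
  Σ(broken) = 2734 kJ
Bonds formed (products):
  C-H: 4 × 397 = 1588
  C=C: 1 × 594 = 594
  H-H: 1 × 442 = 442
  Σ(formed) = 2624 kJ
ΔH = Σ(broken) − Σ(formed) = 2734 − 2624 = +110 kJ

ΔH ≈ +110 kJ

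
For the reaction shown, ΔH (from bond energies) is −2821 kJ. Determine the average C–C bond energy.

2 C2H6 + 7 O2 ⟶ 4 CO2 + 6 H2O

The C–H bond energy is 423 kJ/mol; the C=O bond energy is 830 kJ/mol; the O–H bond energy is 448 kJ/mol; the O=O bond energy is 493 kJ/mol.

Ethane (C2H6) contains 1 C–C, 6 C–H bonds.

D(C–C) ≈ 334 kJ/mol

Let D be the C–C bond energy.
Σ(broken) = 2×D + 12×423 + 7×493 = 8527 + 2D
Σ(formed) = 8×830 + 12×448 = 12016
ΔH = Σ(broken) − Σ(formed) = (8527 + 2D) − (12016) = −3489 + 2D
Setting this equal to −2821 kJ gives 2D = 668, so D = 334 kJ/mol.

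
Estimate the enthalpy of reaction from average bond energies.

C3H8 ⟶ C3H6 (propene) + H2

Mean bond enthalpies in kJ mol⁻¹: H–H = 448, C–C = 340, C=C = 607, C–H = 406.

Bonds broken (reactants):
  C–C: 2 × 340 = 680
  C–H: 8 × 406 = 3248
  Σ(broken) = 3928 kJ
Bonds formed (products):
  C–C: 1 × 340 = 340
  C–H: 6 × 406 = 2436
  C=C: 1 × 607 = 607
  H–H: 1 × 448 = 448
  Σ(formed) = 3831 kJ
ΔH = Σ(broken) − Σ(formed) = 3928 − 3831 = +97 kJ

ΔH ≈ +97 kJ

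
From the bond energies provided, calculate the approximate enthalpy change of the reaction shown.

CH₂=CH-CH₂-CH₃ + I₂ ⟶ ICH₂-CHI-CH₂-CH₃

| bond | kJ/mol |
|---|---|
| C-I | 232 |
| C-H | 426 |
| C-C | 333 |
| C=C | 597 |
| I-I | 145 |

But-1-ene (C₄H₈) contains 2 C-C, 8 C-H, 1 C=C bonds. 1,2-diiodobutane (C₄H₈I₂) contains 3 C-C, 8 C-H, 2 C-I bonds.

Bonds broken (reactants):
  C-C: 2 × 333 = 666
  C-H: 8 × 426 = 3408
  C=C: 1 × 597 = 597
  I-I: 1 × 145 = 145
  Σ(broken) = 4816 kJ
Bonds formed (products):
  C-C: 3 × 333 = 999
  C-H: 8 × 426 = 3408
  C-I: 2 × 232 = 464
  Σ(formed) = 4871 kJ
ΔH = Σ(broken) − Σ(formed) = 4816 − 4871 = −55 kJ

ΔH ≈ −55 kJ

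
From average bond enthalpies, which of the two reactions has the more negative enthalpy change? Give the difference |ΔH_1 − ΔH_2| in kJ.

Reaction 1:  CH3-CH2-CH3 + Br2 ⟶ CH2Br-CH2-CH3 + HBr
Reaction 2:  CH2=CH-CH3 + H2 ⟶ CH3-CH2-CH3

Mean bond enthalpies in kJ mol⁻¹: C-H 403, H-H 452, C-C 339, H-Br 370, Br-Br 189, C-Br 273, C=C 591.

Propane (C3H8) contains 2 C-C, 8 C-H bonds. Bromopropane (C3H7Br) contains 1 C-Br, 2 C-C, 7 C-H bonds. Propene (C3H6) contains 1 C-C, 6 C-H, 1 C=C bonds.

Reaction 1:
  Bonds broken (reactants):
    Br-Br: 1 × 189 = 189
    C-C: 2 × 339 = 678
    C-H: 8 × 403 = 3224
    Σ(broken) = 4091 kJ
  Bonds formed (products):
    C-Br: 1 × 273 = 273
    C-C: 2 × 339 = 678
    C-H: 7 × 403 = 2821
    H-Br: 1 × 370 = 370
    Σ(formed) = 4142 kJ
  ΔH_1 = 4091 − 4142 = −51 kJ
Reaction 2:
  Bonds broken (reactants):
    C-C: 1 × 339 = 339
    C-H: 6 × 403 = 2418
    C=C: 1 × 591 = 591
    H-H: 1 × 452 = 452
    Σ(broken) = 3800 kJ
  Bonds formed (products):
    C-C: 2 × 339 = 678
    C-H: 8 × 403 = 3224
    Σ(formed) = 3902 kJ
  ΔH_2 = 3800 − 3902 = −102 kJ
ΔH_1 − ΔH_2 = +51 kJ, so reaction 2 has the more negative ΔH; |ΔH_1 − ΔH_2| = 51 kJ.

Reaction 2, by 51 kJ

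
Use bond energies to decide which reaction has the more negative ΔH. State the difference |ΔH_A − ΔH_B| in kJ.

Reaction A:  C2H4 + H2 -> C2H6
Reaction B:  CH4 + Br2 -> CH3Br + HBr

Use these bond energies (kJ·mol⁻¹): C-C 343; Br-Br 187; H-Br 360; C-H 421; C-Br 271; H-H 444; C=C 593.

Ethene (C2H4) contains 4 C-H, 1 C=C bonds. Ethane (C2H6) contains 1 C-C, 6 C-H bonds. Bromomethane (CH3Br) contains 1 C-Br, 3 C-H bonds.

Reaction A:
  Bonds broken (reactants):
    C-H: 4 × 421 = 1684
    C=C: 1 × 593 = 593
    H-H: 1 × 444 = 444
    Σ(broken) = 2721 kJ
  Bonds formed (products):
    C-C: 1 × 343 = 343
    C-H: 6 × 421 = 2526
    Σ(formed) = 2869 kJ
  ΔH_A = 2721 − 2869 = −148 kJ
Reaction B:
  Bonds broken (reactants):
    Br-Br: 1 × 187 = 187
    C-H: 4 × 421 = 1684
    Σ(broken) = 1871 kJ
  Bonds formed (products):
    C-Br: 1 × 271 = 271
    C-H: 3 × 421 = 1263
    H-Br: 1 × 360 = 360
    Σ(formed) = 1894 kJ
  ΔH_B = 1871 − 1894 = −23 kJ
ΔH_A − ΔH_B = −125 kJ, so reaction A has the more negative ΔH; |ΔH_A − ΔH_B| = 125 kJ.

Reaction A, by 125 kJ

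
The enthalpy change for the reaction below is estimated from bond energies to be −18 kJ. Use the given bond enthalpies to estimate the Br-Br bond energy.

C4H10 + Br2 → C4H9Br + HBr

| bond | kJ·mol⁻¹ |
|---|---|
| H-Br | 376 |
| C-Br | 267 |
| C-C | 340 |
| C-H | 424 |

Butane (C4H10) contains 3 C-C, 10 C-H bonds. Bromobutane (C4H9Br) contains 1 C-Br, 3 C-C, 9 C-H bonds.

Let D be the Br-Br bond energy.
Σ(broken) = 1×D + 3×340 + 10×424 = 5260 + D
Σ(formed) = 1×267 + 3×340 + 9×424 + 1×376 = 5479
ΔH = Σ(broken) − Σ(formed) = (5260 + D) − (5479) = −219 + D
Setting this equal to −18 kJ gives D = 201 kJ/mol.

D(Br-Br) ≈ 201 kJ/mol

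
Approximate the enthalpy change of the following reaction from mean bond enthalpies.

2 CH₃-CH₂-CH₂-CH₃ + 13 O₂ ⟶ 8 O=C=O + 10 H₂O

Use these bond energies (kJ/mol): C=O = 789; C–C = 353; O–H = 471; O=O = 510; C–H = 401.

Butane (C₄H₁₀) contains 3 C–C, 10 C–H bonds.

ΔH ≈ −5276 kJ

Bonds broken (reactants):
  C–C: 6 × 353 = 2118
  C–H: 20 × 401 = 8020
  O=O: 13 × 510 = 6630
  Σ(broken) = 16768 kJ
Bonds formed (products):
  C=O: 16 × 789 = 12624
  O–H: 20 × 471 = 9420
  Σ(formed) = 22044 kJ
ΔH = Σ(broken) − Σ(formed) = 16768 − 22044 = −5276 kJ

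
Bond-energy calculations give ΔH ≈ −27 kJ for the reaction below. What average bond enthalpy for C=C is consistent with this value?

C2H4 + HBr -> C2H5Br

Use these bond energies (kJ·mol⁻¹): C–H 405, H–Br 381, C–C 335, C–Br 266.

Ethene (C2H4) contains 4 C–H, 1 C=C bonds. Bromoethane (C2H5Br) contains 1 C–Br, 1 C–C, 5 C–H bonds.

Let D be the C=C bond energy.
Σ(broken) = 4×405 + 1×D + 1×381 = 2001 + D
Σ(formed) = 1×266 + 1×335 + 5×405 = 2626
ΔH = Σ(broken) − Σ(formed) = (2001 + D) − (2626) = −625 + D
Setting this equal to −27 kJ gives D = 598 kJ/mol.

D(C=C) ≈ 598 kJ/mol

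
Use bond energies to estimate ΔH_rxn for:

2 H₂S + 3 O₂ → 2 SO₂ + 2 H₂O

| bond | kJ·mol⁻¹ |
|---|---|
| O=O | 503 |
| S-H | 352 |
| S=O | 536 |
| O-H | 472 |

ΔH ≈ −1115 kJ

Bonds broken (reactants):
  O=O: 3 × 503 = 1509
  S-H: 4 × 352 = 1408
  Σ(broken) = 2917 kJ
Bonds formed (products):
  O-H: 4 × 472 = 1888
  S=O: 4 × 536 = 2144
  Σ(formed) = 4032 kJ
ΔH = Σ(broken) − Σ(formed) = 2917 − 4032 = −1115 kJ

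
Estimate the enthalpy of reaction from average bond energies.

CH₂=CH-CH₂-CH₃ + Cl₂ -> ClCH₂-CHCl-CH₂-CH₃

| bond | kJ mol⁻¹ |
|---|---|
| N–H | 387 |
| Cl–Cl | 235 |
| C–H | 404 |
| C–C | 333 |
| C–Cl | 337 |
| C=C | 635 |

ΔH ≈ −137 kJ

Bonds broken (reactants):
  C–C: 2 × 333 = 666
  C–H: 8 × 404 = 3232
  C=C: 1 × 635 = 635
  Cl–Cl: 1 × 235 = 235
  Σ(broken) = 4768 kJ
Bonds formed (products):
  C–C: 3 × 333 = 999
  C–Cl: 2 × 337 = 674
  C–H: 8 × 404 = 3232
  Σ(formed) = 4905 kJ
ΔH = Σ(broken) − Σ(formed) = 4768 − 4905 = −137 kJ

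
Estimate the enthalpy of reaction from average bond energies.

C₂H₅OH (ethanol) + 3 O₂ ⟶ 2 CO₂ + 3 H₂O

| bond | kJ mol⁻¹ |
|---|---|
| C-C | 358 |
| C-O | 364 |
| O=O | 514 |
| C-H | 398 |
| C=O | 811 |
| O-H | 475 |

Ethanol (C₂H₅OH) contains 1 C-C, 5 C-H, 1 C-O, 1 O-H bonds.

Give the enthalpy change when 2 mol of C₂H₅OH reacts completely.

Bonds broken (reactants):
  C-C: 1 × 358 = 358
  C-H: 5 × 398 = 1990
  C-O: 1 × 364 = 364
  O-H: 1 × 475 = 475
  O=O: 3 × 514 = 1542
  Σ(broken) = 4729 kJ
Bonds formed (products):
  C=O: 4 × 811 = 3244
  O-H: 6 × 475 = 2850
  Σ(formed) = 6094 kJ
ΔH = Σ(broken) − Σ(formed) = 4729 − 6094 = −1365 kJ
For 2× the reaction as written: 2 × (−1365) = −2730 kJ

ΔH = −2730 kJ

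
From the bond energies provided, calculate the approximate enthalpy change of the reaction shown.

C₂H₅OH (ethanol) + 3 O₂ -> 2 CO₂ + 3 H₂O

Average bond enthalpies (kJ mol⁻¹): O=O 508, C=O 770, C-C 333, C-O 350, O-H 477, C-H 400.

Bonds broken (reactants):
  C-C: 1 × 333 = 333
  C-H: 5 × 400 = 2000
  C-O: 1 × 350 = 350
  O-H: 1 × 477 = 477
  O=O: 3 × 508 = 1524
  Σ(broken) = 4684 kJ
Bonds formed (products):
  C=O: 4 × 770 = 3080
  O-H: 6 × 477 = 2862
  Σ(formed) = 5942 kJ
ΔH = Σ(broken) − Σ(formed) = 4684 − 5942 = −1258 kJ

ΔH ≈ −1258 kJ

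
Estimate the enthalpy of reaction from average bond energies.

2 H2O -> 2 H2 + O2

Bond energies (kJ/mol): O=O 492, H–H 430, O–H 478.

ΔH ≈ +560 kJ

Bonds broken (reactants):
  O–H: 4 × 478 = 1912
  Σ(broken) = 1912 kJ
Bonds formed (products):
  H–H: 2 × 430 = 860
  O=O: 1 × 492 = 492
  Σ(formed) = 1352 kJ
ΔH = Σ(broken) − Σ(formed) = 1912 − 1352 = +560 kJ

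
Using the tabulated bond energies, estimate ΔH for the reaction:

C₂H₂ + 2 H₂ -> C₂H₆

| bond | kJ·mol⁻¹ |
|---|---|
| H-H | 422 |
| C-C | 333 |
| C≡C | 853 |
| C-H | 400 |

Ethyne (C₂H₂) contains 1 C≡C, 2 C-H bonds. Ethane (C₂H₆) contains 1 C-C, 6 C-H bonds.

ΔH ≈ −236 kJ

Bonds broken (reactants):
  C≡C: 1 × 853 = 853
  C-H: 2 × 400 = 800
  H-H: 2 × 422 = 844
  Σ(broken) = 2497 kJ
Bonds formed (products):
  C-C: 1 × 333 = 333
  C-H: 6 × 400 = 2400
  Σ(formed) = 2733 kJ
ΔH = Σ(broken) − Σ(formed) = 2497 − 2733 = −236 kJ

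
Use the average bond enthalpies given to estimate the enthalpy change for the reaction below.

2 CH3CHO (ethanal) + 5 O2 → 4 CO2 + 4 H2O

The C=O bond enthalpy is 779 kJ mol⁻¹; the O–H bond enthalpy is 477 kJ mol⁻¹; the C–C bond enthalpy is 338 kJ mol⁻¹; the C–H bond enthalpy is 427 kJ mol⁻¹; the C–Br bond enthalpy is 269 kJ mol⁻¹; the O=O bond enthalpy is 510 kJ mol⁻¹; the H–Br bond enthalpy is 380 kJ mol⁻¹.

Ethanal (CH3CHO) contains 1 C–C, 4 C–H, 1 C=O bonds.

ΔH ≈ −1848 kJ

Bonds broken (reactants):
  C–C: 2 × 338 = 676
  C–H: 8 × 427 = 3416
  C=O: 2 × 779 = 1558
  O=O: 5 × 510 = 2550
  Σ(broken) = 8200 kJ
Bonds formed (products):
  C=O: 8 × 779 = 6232
  O–H: 8 × 477 = 3816
  Σ(formed) = 10048 kJ
ΔH = Σ(broken) − Σ(formed) = 8200 − 10048 = −1848 kJ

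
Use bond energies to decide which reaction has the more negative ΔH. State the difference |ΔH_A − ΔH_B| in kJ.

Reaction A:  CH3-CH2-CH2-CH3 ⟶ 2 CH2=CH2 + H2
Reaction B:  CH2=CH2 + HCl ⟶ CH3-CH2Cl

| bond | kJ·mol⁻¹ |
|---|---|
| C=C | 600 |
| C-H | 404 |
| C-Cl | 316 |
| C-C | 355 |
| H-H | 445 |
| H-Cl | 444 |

Reaction B, by 259 kJ

Reaction A:
  Bonds broken (reactants):
    C-C: 3 × 355 = 1065
    C-H: 10 × 404 = 4040
    Σ(broken) = 5105 kJ
  Bonds formed (products):
    C-H: 8 × 404 = 3232
    C=C: 2 × 600 = 1200
    H-H: 1 × 445 = 445
    Σ(formed) = 4877 kJ
  ΔH_A = 5105 − 4877 = +228 kJ
Reaction B:
  Bonds broken (reactants):
    C-H: 4 × 404 = 1616
    C=C: 1 × 600 = 600
    H-Cl: 1 × 444 = 444
    Σ(broken) = 2660 kJ
  Bonds formed (products):
    C-C: 1 × 355 = 355
    C-Cl: 1 × 316 = 316
    C-H: 5 × 404 = 2020
    Σ(formed) = 2691 kJ
  ΔH_B = 2660 − 2691 = −31 kJ
ΔH_A − ΔH_B = +259 kJ, so reaction B has the more negative ΔH; |ΔH_A − ΔH_B| = 259 kJ.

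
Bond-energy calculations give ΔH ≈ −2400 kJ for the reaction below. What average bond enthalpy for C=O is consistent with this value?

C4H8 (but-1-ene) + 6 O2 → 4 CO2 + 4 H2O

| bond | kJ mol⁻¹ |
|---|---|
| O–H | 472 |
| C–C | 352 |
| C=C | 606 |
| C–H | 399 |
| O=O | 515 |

D(C=O) ≈ 777 kJ/mol

Let D be the C=O bond energy.
Σ(broken) = 2×352 + 8×399 + 1×606 + 6×515 = 7592
Σ(formed) = 8×D + 8×472 = 3776 + 8D
ΔH = Σ(broken) − Σ(formed) = (7592) − (3776 + 8D) = +3816 − 8D
Setting this equal to −2400 kJ gives 8D = 6216, so D = 777 kJ/mol.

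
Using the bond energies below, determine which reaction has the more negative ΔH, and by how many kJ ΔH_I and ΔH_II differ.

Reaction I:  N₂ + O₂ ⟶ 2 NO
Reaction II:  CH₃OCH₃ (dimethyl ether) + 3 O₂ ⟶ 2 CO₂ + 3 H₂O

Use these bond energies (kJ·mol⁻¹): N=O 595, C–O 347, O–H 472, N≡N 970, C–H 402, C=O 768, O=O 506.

Reaction I:
  Bonds broken (reactants):
    N≡N: 1 × 970 = 970
    O=O: 1 × 506 = 506
    Σ(broken) = 1476 kJ
  Bonds formed (products):
    N=O: 2 × 595 = 1190
    Σ(formed) = 1190 kJ
  ΔH_I = 1476 − 1190 = +286 kJ
Reaction II:
  Bonds broken (reactants):
    C–H: 6 × 402 = 2412
    C–O: 2 × 347 = 694
    O=O: 3 × 506 = 1518
    Σ(broken) = 4624 kJ
  Bonds formed (products):
    C=O: 4 × 768 = 3072
    O–H: 6 × 472 = 2832
    Σ(formed) = 5904 kJ
  ΔH_II = 4624 − 5904 = −1280 kJ
ΔH_I − ΔH_II = +1566 kJ, so reaction II has the more negative ΔH; |ΔH_I − ΔH_II| = 1566 kJ.

Reaction II, by 1566 kJ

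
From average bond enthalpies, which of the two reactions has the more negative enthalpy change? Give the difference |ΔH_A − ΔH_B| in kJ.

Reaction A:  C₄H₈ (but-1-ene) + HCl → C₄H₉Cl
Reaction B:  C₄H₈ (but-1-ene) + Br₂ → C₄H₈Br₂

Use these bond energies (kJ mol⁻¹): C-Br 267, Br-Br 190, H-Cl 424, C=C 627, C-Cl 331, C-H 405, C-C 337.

Reaction A:
  Bonds broken (reactants):
    C-C: 2 × 337 = 674
    C-H: 8 × 405 = 3240
    C=C: 1 × 627 = 627
    H-Cl: 1 × 424 = 424
    Σ(broken) = 4965 kJ
  Bonds formed (products):
    C-C: 3 × 337 = 1011
    C-Cl: 1 × 331 = 331
    C-H: 9 × 405 = 3645
    Σ(formed) = 4987 kJ
  ΔH_A = 4965 − 4987 = −22 kJ
Reaction B:
  Bonds broken (reactants):
    Br-Br: 1 × 190 = 190
    C-C: 2 × 337 = 674
    C-H: 8 × 405 = 3240
    C=C: 1 × 627 = 627
    Σ(broken) = 4731 kJ
  Bonds formed (products):
    C-Br: 2 × 267 = 534
    C-C: 3 × 337 = 1011
    C-H: 8 × 405 = 3240
    Σ(formed) = 4785 kJ
  ΔH_B = 4731 − 4785 = −54 kJ
ΔH_A − ΔH_B = +32 kJ, so reaction B has the more negative ΔH; |ΔH_A − ΔH_B| = 32 kJ.

Reaction B, by 32 kJ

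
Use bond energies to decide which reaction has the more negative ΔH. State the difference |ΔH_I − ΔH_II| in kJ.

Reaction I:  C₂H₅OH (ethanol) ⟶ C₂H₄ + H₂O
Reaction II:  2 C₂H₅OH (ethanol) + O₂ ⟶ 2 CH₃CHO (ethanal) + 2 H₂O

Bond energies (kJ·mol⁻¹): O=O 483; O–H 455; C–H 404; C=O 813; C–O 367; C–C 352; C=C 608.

Reaction II, by 571 kJ

Reaction I:
  Bonds broken (reactants):
    C–C: 1 × 352 = 352
    C–H: 5 × 404 = 2020
    C–O: 1 × 367 = 367
    O–H: 1 × 455 = 455
    Σ(broken) = 3194 kJ
  Bonds formed (products):
    C–H: 4 × 404 = 1616
    C=C: 1 × 608 = 608
    O–H: 2 × 455 = 910
    Σ(formed) = 3134 kJ
  ΔH_I = 3194 − 3134 = +60 kJ
Reaction II:
  Bonds broken (reactants):
    C–C: 2 × 352 = 704
    C–H: 10 × 404 = 4040
    C–O: 2 × 367 = 734
    O–H: 2 × 455 = 910
    O=O: 1 × 483 = 483
    Σ(broken) = 6871 kJ
  Bonds formed (products):
    C–C: 2 × 352 = 704
    C–H: 8 × 404 = 3232
    C=O: 2 × 813 = 1626
    O–H: 4 × 455 = 1820
    Σ(formed) = 7382 kJ
  ΔH_II = 6871 − 7382 = −511 kJ
ΔH_I − ΔH_II = +571 kJ, so reaction II has the more negative ΔH; |ΔH_I − ΔH_II| = 571 kJ.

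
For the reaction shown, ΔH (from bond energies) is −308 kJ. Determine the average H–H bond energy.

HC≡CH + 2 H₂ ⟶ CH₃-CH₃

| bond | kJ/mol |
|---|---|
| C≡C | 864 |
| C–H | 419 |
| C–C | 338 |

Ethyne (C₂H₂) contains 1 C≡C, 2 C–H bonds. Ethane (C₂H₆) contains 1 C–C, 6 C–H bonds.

Let D be the H–H bond energy.
Σ(broken) = 1×864 + 2×419 + 2×D = 1702 + 2D
Σ(formed) = 1×338 + 6×419 = 2852
ΔH = Σ(broken) − Σ(formed) = (1702 + 2D) − (2852) = −1150 + 2D
Setting this equal to −308 kJ gives 2D = 842, so D = 421 kJ/mol.

D(H–H) ≈ 421 kJ/mol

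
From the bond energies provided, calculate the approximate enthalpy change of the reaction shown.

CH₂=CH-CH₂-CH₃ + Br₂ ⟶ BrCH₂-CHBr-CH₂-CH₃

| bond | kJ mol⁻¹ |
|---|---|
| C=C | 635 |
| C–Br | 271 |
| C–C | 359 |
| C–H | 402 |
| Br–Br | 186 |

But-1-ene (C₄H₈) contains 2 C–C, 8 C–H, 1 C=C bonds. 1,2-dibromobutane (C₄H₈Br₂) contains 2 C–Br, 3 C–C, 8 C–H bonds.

ΔH ≈ −80 kJ

Bonds broken (reactants):
  Br–Br: 1 × 186 = 186
  C–C: 2 × 359 = 718
  C–H: 8 × 402 = 3216
  C=C: 1 × 635 = 635
  Σ(broken) = 4755 kJ
Bonds formed (products):
  C–Br: 2 × 271 = 542
  C–C: 3 × 359 = 1077
  C–H: 8 × 402 = 3216
  Σ(formed) = 4835 kJ
ΔH = Σ(broken) − Σ(formed) = 4755 − 4835 = −80 kJ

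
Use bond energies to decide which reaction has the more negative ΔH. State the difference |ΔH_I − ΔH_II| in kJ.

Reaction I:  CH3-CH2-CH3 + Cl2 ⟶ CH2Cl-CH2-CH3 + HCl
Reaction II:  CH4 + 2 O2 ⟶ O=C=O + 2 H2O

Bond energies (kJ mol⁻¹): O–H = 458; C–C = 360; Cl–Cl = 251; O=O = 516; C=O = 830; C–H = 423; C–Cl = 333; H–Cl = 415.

Reaction II, by 694 kJ

Reaction I:
  Bonds broken (reactants):
    C–C: 2 × 360 = 720
    C–H: 8 × 423 = 3384
    Cl–Cl: 1 × 251 = 251
    Σ(broken) = 4355 kJ
  Bonds formed (products):
    C–C: 2 × 360 = 720
    C–Cl: 1 × 333 = 333
    C–H: 7 × 423 = 2961
    H–Cl: 1 × 415 = 415
    Σ(formed) = 4429 kJ
  ΔH_I = 4355 − 4429 = −74 kJ
Reaction II:
  Bonds broken (reactants):
    C–H: 4 × 423 = 1692
    O=O: 2 × 516 = 1032
    Σ(broken) = 2724 kJ
  Bonds formed (products):
    C=O: 2 × 830 = 1660
    O–H: 4 × 458 = 1832
    Σ(formed) = 3492 kJ
  ΔH_II = 2724 − 3492 = −768 kJ
ΔH_I − ΔH_II = +694 kJ, so reaction II has the more negative ΔH; |ΔH_I − ΔH_II| = 694 kJ.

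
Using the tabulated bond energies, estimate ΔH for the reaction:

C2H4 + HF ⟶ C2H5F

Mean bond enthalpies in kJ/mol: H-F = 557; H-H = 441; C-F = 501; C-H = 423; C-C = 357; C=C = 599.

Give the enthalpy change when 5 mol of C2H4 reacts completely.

ΔH = −625 kJ

Bonds broken (reactants):
  C-H: 4 × 423 = 1692
  C=C: 1 × 599 = 599
  H-F: 1 × 557 = 557
  Σ(broken) = 2848 kJ
Bonds formed (products):
  C-C: 1 × 357 = 357
  C-F: 1 × 501 = 501
  C-H: 5 × 423 = 2115
  Σ(formed) = 2973 kJ
ΔH = Σ(broken) − Σ(formed) = 2848 − 2973 = −125 kJ
For 5× the reaction as written: 5 × (−125) = −625 kJ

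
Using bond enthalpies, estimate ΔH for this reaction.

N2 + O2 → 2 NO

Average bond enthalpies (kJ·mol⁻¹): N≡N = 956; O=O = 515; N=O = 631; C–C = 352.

ΔH ≈ +209 kJ

Bonds broken (reactants):
  N≡N: 1 × 956 = 956
  O=O: 1 × 515 = 515
  Σ(broken) = 1471 kJ
Bonds formed (products):
  N=O: 2 × 631 = 1262
  Σ(formed) = 1262 kJ
ΔH = Σ(broken) − Σ(formed) = 1471 − 1262 = +209 kJ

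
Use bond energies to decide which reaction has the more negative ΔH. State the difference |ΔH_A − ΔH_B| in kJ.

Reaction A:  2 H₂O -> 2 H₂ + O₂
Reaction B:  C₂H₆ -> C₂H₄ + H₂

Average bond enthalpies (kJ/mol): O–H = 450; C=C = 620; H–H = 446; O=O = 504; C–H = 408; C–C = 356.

Reaction A:
  Bonds broken (reactants):
    O–H: 4 × 450 = 1800
    Σ(broken) = 1800 kJ
  Bonds formed (products):
    H–H: 2 × 446 = 892
    O=O: 1 × 504 = 504
    Σ(formed) = 1396 kJ
  ΔH_A = 1800 − 1396 = +404 kJ
Reaction B:
  Bonds broken (reactants):
    C–C: 1 × 356 = 356
    C–H: 6 × 408 = 2448
    Σ(broken) = 2804 kJ
  Bonds formed (products):
    C–H: 4 × 408 = 1632
    C=C: 1 × 620 = 620
    H–H: 1 × 446 = 446
    Σ(formed) = 2698 kJ
  ΔH_B = 2804 − 2698 = +106 kJ
ΔH_A − ΔH_B = +298 kJ, so reaction B has the more negative ΔH; |ΔH_A − ΔH_B| = 298 kJ.

Reaction B, by 298 kJ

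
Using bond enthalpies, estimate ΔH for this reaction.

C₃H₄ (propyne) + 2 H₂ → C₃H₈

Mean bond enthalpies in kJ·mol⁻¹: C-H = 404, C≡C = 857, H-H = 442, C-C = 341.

Bonds broken (reactants):
  C≡C: 1 × 857 = 857
  C-C: 1 × 341 = 341
  C-H: 4 × 404 = 1616
  H-H: 2 × 442 = 884
  Σ(broken) = 3698 kJ
Bonds formed (products):
  C-C: 2 × 341 = 682
  C-H: 8 × 404 = 3232
  Σ(formed) = 3914 kJ
ΔH = Σ(broken) − Σ(formed) = 3698 − 3914 = −216 kJ

ΔH ≈ −216 kJ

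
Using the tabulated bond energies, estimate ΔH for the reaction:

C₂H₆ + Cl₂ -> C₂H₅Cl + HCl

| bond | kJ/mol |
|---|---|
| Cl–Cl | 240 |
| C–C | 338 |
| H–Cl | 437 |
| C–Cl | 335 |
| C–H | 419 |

ΔH ≈ −113 kJ

Bonds broken (reactants):
  C–C: 1 × 338 = 338
  C–H: 6 × 419 = 2514
  Cl–Cl: 1 × 240 = 240
  Σ(broken) = 3092 kJ
Bonds formed (products):
  C–C: 1 × 338 = 338
  C–Cl: 1 × 335 = 335
  C–H: 5 × 419 = 2095
  H–Cl: 1 × 437 = 437
  Σ(formed) = 3205 kJ
ΔH = Σ(broken) − Σ(formed) = 3092 − 3205 = −113 kJ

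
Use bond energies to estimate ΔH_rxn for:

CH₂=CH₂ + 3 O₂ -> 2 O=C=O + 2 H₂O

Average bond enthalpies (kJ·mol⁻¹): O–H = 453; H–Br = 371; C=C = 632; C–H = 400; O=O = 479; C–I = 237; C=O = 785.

ΔH ≈ −1283 kJ

Bonds broken (reactants):
  C–H: 4 × 400 = 1600
  C=C: 1 × 632 = 632
  O=O: 3 × 479 = 1437
  Σ(broken) = 3669 kJ
Bonds formed (products):
  C=O: 4 × 785 = 3140
  O–H: 4 × 453 = 1812
  Σ(formed) = 4952 kJ
ΔH = Σ(broken) − Σ(formed) = 3669 − 4952 = −1283 kJ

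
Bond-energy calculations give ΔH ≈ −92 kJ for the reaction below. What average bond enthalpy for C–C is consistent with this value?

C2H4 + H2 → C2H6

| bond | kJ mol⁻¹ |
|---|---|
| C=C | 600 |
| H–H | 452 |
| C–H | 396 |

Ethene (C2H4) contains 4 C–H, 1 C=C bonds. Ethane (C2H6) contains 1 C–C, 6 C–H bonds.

Let D be the C–C bond energy.
Σ(broken) = 4×396 + 1×600 + 1×452 = 2636
Σ(formed) = 1×D + 6×396 = 2376 + D
ΔH = Σ(broken) − Σ(formed) = (2636) − (2376 + D) = +260 − D
Setting this equal to −92 kJ gives D = 352 kJ/mol.

D(C–C) ≈ 352 kJ/mol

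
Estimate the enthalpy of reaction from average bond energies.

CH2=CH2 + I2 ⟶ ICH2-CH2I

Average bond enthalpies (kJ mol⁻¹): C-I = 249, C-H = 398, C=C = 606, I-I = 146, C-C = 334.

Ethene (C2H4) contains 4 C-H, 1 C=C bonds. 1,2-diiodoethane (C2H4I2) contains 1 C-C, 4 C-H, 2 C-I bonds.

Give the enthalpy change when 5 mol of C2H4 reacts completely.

Bonds broken (reactants):
  C-H: 4 × 398 = 1592
  C=C: 1 × 606 = 606
  I-I: 1 × 146 = 146
  Σ(broken) = 2344 kJ
Bonds formed (products):
  C-C: 1 × 334 = 334
  C-H: 4 × 398 = 1592
  C-I: 2 × 249 = 498
  Σ(formed) = 2424 kJ
ΔH = Σ(broken) − Σ(formed) = 2344 − 2424 = −80 kJ
For 5× the reaction as written: 5 × (−80) = −400 kJ

ΔH = −400 kJ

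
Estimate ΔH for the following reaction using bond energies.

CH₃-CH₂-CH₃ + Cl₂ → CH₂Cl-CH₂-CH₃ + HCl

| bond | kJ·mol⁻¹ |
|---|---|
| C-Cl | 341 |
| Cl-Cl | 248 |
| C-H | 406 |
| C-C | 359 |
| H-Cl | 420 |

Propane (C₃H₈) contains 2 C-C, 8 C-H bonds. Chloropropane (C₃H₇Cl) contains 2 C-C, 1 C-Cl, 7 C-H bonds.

ΔH ≈ −107 kJ

Bonds broken (reactants):
  C-C: 2 × 359 = 718
  C-H: 8 × 406 = 3248
  Cl-Cl: 1 × 248 = 248
  Σ(broken) = 4214 kJ
Bonds formed (products):
  C-C: 2 × 359 = 718
  C-Cl: 1 × 341 = 341
  C-H: 7 × 406 = 2842
  H-Cl: 1 × 420 = 420
  Σ(formed) = 4321 kJ
ΔH = Σ(broken) − Σ(formed) = 4214 − 4321 = −107 kJ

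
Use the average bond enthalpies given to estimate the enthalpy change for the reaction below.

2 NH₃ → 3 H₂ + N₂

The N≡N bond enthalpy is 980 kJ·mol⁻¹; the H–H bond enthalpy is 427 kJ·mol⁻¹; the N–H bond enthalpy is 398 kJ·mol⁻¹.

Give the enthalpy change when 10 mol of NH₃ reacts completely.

Bonds broken (reactants):
  N–H: 6 × 398 = 2388
  Σ(broken) = 2388 kJ
Bonds formed (products):
  H–H: 3 × 427 = 1281
  N≡N: 1 × 980 = 980
  Σ(formed) = 2261 kJ
ΔH = Σ(broken) − Σ(formed) = 2388 − 2261 = +127 kJ
For 5× the reaction as written: 5 × (+127) = +635 kJ

ΔH = +635 kJ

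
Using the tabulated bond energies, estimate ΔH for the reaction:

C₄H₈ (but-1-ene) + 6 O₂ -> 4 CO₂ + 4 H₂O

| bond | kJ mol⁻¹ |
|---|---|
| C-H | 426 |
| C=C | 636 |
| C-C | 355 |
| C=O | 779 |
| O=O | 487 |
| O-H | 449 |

Bonds broken (reactants):
  C-C: 2 × 355 = 710
  C-H: 8 × 426 = 3408
  C=C: 1 × 636 = 636
  O=O: 6 × 487 = 2922
  Σ(broken) = 7676 kJ
Bonds formed (products):
  C=O: 8 × 779 = 6232
  O-H: 8 × 449 = 3592
  Σ(formed) = 9824 kJ
ΔH = Σ(broken) − Σ(formed) = 7676 − 9824 = −2148 kJ

ΔH ≈ −2148 kJ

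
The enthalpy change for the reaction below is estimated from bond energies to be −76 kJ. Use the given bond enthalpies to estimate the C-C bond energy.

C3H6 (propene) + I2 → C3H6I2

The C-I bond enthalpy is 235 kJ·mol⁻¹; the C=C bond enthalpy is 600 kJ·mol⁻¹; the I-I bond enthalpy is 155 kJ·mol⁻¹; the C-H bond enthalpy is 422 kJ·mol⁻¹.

D(C-C) ≈ 361 kJ/mol

Let D be the C-C bond energy.
Σ(broken) = 1×D + 6×422 + 1×600 + 1×155 = 3287 + D
Σ(formed) = 2×D + 6×422 + 2×235 = 3002 + 2D
ΔH = Σ(broken) − Σ(formed) = (3287 + D) − (3002 + 2D) = +285 − D
Setting this equal to −76 kJ gives D = 361 kJ/mol.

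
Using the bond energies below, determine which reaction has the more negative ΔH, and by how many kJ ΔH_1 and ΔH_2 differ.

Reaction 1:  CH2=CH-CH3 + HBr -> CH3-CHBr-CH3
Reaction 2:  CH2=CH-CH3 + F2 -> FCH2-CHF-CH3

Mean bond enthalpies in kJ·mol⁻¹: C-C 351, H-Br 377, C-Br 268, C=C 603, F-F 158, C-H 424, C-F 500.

Reaction 1:
  Bonds broken (reactants):
    C-C: 1 × 351 = 351
    C-H: 6 × 424 = 2544
    C=C: 1 × 603 = 603
    H-Br: 1 × 377 = 377
    Σ(broken) = 3875 kJ
  Bonds formed (products):
    C-Br: 1 × 268 = 268
    C-C: 2 × 351 = 702
    C-H: 7 × 424 = 2968
    Σ(formed) = 3938 kJ
  ΔH_1 = 3875 − 3938 = −63 kJ
Reaction 2:
  Bonds broken (reactants):
    C-C: 1 × 351 = 351
    C-H: 6 × 424 = 2544
    C=C: 1 × 603 = 603
    F-F: 1 × 158 = 158
    Σ(broken) = 3656 kJ
  Bonds formed (products):
    C-C: 2 × 351 = 702
    C-F: 2 × 500 = 1000
    C-H: 6 × 424 = 2544
    Σ(formed) = 4246 kJ
  ΔH_2 = 3656 − 4246 = −590 kJ
ΔH_1 − ΔH_2 = +527 kJ, so reaction 2 has the more negative ΔH; |ΔH_1 − ΔH_2| = 527 kJ.

Reaction 2, by 527 kJ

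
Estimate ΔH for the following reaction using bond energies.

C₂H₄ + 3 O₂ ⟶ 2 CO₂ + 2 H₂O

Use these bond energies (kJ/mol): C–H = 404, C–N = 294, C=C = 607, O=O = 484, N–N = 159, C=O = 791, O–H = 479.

ΔH ≈ −1405 kJ

Bonds broken (reactants):
  C–H: 4 × 404 = 1616
  C=C: 1 × 607 = 607
  O=O: 3 × 484 = 1452
  Σ(broken) = 3675 kJ
Bonds formed (products):
  C=O: 4 × 791 = 3164
  O–H: 4 × 479 = 1916
  Σ(formed) = 5080 kJ
ΔH = Σ(broken) − Σ(formed) = 3675 − 5080 = −1405 kJ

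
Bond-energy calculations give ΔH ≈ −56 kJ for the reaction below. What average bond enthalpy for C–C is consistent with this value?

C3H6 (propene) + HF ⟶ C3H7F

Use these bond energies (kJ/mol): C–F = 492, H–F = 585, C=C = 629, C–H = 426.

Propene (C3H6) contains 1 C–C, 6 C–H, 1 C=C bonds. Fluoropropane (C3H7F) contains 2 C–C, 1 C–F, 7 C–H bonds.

Let D be the C–C bond energy.
Σ(broken) = 1×D + 6×426 + 1×629 + 1×585 = 3770 + D
Σ(formed) = 2×D + 1×492 + 7×426 = 3474 + 2D
ΔH = Σ(broken) − Σ(formed) = (3770 + D) − (3474 + 2D) = +296 − D
Setting this equal to −56 kJ gives D = 352 kJ/mol.

D(C–C) ≈ 352 kJ/mol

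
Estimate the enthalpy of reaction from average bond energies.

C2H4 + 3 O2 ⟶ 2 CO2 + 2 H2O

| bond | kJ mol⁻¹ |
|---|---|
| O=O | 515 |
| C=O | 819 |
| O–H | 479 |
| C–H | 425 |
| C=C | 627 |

ΔH ≈ −1320 kJ

Bonds broken (reactants):
  C–H: 4 × 425 = 1700
  C=C: 1 × 627 = 627
  O=O: 3 × 515 = 1545
  Σ(broken) = 3872 kJ
Bonds formed (products):
  C=O: 4 × 819 = 3276
  O–H: 4 × 479 = 1916
  Σ(formed) = 5192 kJ
ΔH = Σ(broken) − Σ(formed) = 3872 − 5192 = −1320 kJ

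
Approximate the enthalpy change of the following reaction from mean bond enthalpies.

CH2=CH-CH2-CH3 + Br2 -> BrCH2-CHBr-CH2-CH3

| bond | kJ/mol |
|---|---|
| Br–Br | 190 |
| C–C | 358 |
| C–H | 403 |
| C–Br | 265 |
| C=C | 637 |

Bonds broken (reactants):
  Br–Br: 1 × 190 = 190
  C–C: 2 × 358 = 716
  C–H: 8 × 403 = 3224
  C=C: 1 × 637 = 637
  Σ(broken) = 4767 kJ
Bonds formed (products):
  C–Br: 2 × 265 = 530
  C–C: 3 × 358 = 1074
  C–H: 8 × 403 = 3224
  Σ(formed) = 4828 kJ
ΔH = Σ(broken) − Σ(formed) = 4767 − 4828 = −61 kJ

ΔH ≈ −61 kJ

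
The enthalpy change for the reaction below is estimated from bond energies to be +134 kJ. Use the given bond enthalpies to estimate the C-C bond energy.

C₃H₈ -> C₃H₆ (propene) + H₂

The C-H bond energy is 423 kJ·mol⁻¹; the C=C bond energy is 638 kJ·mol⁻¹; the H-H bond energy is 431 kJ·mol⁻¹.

Let D be the C-C bond energy.
Σ(broken) = 2×D + 8×423 = 3384 + 2D
Σ(formed) = 1×D + 6×423 + 1×638 + 1×431 = 3607 + D
ΔH = Σ(broken) − Σ(formed) = (3384 + 2D) − (3607 + D) = −223 + D
Setting this equal to +134 kJ gives D = 357 kJ/mol.

D(C-C) ≈ 357 kJ/mol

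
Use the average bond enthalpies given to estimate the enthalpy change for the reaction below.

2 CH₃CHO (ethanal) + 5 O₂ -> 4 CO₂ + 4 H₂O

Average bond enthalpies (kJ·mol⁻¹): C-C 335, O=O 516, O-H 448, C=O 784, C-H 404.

Bonds broken (reactants):
  C-C: 2 × 335 = 670
  C-H: 8 × 404 = 3232
  C=O: 2 × 784 = 1568
  O=O: 5 × 516 = 2580
  Σ(broken) = 8050 kJ
Bonds formed (products):
  C=O: 8 × 784 = 6272
  O-H: 8 × 448 = 3584
  Σ(formed) = 9856 kJ
ΔH = Σ(broken) − Σ(formed) = 8050 − 9856 = −1806 kJ

ΔH ≈ −1806 kJ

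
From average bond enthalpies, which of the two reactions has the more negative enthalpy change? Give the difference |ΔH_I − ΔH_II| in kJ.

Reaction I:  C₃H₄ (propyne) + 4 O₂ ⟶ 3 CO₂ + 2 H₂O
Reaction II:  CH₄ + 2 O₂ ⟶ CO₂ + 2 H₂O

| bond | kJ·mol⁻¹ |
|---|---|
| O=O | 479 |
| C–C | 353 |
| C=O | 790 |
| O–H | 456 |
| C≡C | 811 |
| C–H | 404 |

Reaction I, by 1038 kJ

Reaction I:
  Bonds broken (reactants):
    C≡C: 1 × 811 = 811
    C–C: 1 × 353 = 353
    C–H: 4 × 404 = 1616
    O=O: 4 × 479 = 1916
    Σ(broken) = 4696 kJ
  Bonds formed (products):
    C=O: 6 × 790 = 4740
    O–H: 4 × 456 = 1824
    Σ(formed) = 6564 kJ
  ΔH_I = 4696 − 6564 = −1868 kJ
Reaction II:
  Bonds broken (reactants):
    C–H: 4 × 404 = 1616
    O=O: 2 × 479 = 958
    Σ(broken) = 2574 kJ
  Bonds formed (products):
    C=O: 2 × 790 = 1580
    O–H: 4 × 456 = 1824
    Σ(formed) = 3404 kJ
  ΔH_II = 2574 − 3404 = −830 kJ
ΔH_I − ΔH_II = −1038 kJ, so reaction I has the more negative ΔH; |ΔH_I − ΔH_II| = 1038 kJ.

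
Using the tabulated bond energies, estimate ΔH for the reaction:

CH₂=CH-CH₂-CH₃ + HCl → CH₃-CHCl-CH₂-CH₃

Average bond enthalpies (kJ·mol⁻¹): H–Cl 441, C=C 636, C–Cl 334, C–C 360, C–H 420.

Bonds broken (reactants):
  C–C: 2 × 360 = 720
  C–H: 8 × 420 = 3360
  C=C: 1 × 636 = 636
  H–Cl: 1 × 441 = 441
  Σ(broken) = 5157 kJ
Bonds formed (products):
  C–C: 3 × 360 = 1080
  C–Cl: 1 × 334 = 334
  C–H: 9 × 420 = 3780
  Σ(formed) = 5194 kJ
ΔH = Σ(broken) − Σ(formed) = 5157 − 5194 = −37 kJ

ΔH ≈ −37 kJ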